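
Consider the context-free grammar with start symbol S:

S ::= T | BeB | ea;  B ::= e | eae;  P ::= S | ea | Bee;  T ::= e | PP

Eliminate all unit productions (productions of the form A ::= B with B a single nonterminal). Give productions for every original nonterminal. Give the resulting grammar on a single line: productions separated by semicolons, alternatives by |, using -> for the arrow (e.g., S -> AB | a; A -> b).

Unit productions: P->S, S->T.
Unit pairs (A ⇒* B via units): (P,S), (P,T), (S,T).
S: inherits non-unit rules of {S, T} → BeB | PP | e | ea.
B: inherits non-unit rules of {B} → e | eae.
P: inherits non-unit rules of {P, S, T} → BeB | Bee | PP | e | ea.
T: inherits non-unit rules of {T} → PP | e.

S -> e | PP | ea | BeB; B -> e | eae; P -> e | PP | ea | BeB | Bee; T -> e | PP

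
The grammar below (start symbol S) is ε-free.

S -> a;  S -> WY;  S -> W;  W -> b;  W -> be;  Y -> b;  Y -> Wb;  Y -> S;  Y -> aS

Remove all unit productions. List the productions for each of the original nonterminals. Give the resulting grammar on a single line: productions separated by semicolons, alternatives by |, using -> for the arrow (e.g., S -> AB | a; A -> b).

S -> a | b | WY | be; W -> b | be; Y -> a | b | WY | Wb | aS | be

Unit productions: S->W, Y->S.
Unit pairs (A ⇒* B via units): (S,W), (Y,S), (Y,W).
S: inherits non-unit rules of {S, W} → WY | a | b | be.
W: inherits non-unit rules of {W} → b | be.
Y: inherits non-unit rules of {S, W, Y} → WY | Wb | a | aS | b | be.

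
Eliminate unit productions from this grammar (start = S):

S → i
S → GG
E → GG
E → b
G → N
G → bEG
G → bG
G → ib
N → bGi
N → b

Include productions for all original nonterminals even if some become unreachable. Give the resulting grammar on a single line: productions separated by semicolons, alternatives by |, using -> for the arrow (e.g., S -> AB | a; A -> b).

S -> i | GG; E -> b | GG; G -> b | bG | ib | bEG | bGi; N -> b | bGi

Unit productions: G->N.
Unit pairs (A ⇒* B via units): (G,N).
S: inherits non-unit rules of {S} → GG | i.
E: inherits non-unit rules of {E} → GG | b.
G: inherits non-unit rules of {G, N} → b | bEG | bG | bGi | ib.
N: inherits non-unit rules of {N} → b | bGi.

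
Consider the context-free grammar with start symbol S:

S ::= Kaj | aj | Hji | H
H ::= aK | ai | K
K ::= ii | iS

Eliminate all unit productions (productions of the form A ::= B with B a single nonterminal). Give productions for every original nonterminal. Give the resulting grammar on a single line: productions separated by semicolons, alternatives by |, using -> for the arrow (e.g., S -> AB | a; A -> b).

Unit productions: H->K, S->H.
Unit pairs (A ⇒* B via units): (H,K), (S,H), (S,K).
S: inherits non-unit rules of {H, K, S} → Hji | Kaj | aK | ai | aj | iS | ii.
H: inherits non-unit rules of {H, K} → aK | ai | iS | ii.
K: inherits non-unit rules of {K} → iS | ii.

S -> aK | ai | aj | iS | ii | Hji | Kaj; H -> aK | ai | iS | ii; K -> iS | ii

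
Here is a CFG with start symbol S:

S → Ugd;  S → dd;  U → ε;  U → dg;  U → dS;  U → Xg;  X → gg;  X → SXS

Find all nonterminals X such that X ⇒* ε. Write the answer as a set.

Directly nullable (have an ε-rule): {U}.
Not nullable: S, X — each has a terminal in every rule's right-hand side or depends on a non-nullable symbol.

{U}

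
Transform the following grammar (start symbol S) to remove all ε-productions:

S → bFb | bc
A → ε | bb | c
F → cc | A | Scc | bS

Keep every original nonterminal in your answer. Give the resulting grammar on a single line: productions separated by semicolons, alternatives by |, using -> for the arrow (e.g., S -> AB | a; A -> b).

Nullable set: {A, F}.
S -> bFb: F nullable, giving bFb | bb.
Drop A -> ε.
F -> A: A nullable, giving A.
Unchanged (no nullable symbols): S -> bc; A -> bb; A -> c; F -> Scc; F -> bS; F -> cc.

S -> bb | bc | bFb; A -> c | bb; F -> A | bS | cc | Scc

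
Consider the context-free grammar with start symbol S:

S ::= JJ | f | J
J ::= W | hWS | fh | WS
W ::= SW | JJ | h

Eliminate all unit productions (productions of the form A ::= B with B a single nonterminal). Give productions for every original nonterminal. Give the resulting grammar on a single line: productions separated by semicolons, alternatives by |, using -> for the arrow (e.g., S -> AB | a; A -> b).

Unit productions: J->W, S->J.
Unit pairs (A ⇒* B via units): (J,W), (S,J), (S,W).
S: inherits non-unit rules of {J, S, W} → JJ | SW | WS | f | fh | h | hWS.
J: inherits non-unit rules of {J, W} → JJ | SW | WS | fh | h | hWS.
W: inherits non-unit rules of {W} → JJ | SW | h.

S -> f | h | JJ | SW | WS | fh | hWS; J -> h | JJ | SW | WS | fh | hWS; W -> h | JJ | SW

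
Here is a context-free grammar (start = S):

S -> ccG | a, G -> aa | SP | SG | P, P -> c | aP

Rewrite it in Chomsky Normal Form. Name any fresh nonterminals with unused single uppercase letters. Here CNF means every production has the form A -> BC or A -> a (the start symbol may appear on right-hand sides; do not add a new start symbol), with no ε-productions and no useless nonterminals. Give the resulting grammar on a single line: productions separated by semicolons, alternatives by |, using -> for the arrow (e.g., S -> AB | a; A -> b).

S -> a | BC; A -> a; B -> c; C -> BG; G -> c | AA | AP | SG | SP; P -> c | AP

No ε-productions.
After unit-elimination: S -> a | ccG; G -> c | SG | SP | aP | aa; P -> c | aP.
TERM: introduce A -> a, B -> c and substitute in every rule of length ≥2.
BIN: S -> BBG becomes S -> BC, C -> BG.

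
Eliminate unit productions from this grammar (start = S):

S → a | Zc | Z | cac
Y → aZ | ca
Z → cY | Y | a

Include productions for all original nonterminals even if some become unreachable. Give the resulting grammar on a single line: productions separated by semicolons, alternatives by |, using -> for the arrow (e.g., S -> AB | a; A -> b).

Unit productions: S->Z, Z->Y.
Unit pairs (A ⇒* B via units): (S,Y), (S,Z), (Z,Y).
S: inherits non-unit rules of {S, Y, Z} → Zc | a | aZ | cY | ca | cac.
Y: inherits non-unit rules of {Y} → aZ | ca.
Z: inherits non-unit rules of {Y, Z} → a | aZ | cY | ca.

S -> a | Zc | aZ | cY | ca | cac; Y -> aZ | ca; Z -> a | aZ | cY | ca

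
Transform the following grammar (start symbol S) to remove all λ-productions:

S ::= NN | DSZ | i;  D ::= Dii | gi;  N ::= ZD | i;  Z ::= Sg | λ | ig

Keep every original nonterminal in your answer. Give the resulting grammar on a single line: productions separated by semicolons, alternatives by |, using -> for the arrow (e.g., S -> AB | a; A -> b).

S -> i | DS | NN | DSZ; D -> gi | Dii; N -> D | i | ZD; Z -> Sg | ig

Nullable set: {Z}.
S -> DSZ: Z nullable, giving DS | DSZ.
N -> ZD: Z nullable, giving D | ZD.
Drop Z -> λ.
Unchanged (no nullable symbols): S -> NN; S -> i; D -> Dii; D -> gi; N -> i; Z -> Sg; Z -> ig.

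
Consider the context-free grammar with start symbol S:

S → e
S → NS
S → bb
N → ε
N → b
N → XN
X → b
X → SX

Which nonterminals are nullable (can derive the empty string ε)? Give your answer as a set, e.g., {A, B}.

Directly nullable (have an ε-rule): {N}.
Not nullable: S, X — each has a terminal in every rule's right-hand side or depends on a non-nullable symbol.

{N}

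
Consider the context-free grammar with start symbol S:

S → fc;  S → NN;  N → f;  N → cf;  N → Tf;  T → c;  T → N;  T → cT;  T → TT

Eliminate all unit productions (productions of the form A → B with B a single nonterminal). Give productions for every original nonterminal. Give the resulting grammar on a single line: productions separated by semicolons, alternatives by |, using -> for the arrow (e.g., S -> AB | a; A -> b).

Unit productions: T->N.
Unit pairs (A ⇒* B via units): (T,N).
S: inherits non-unit rules of {S} → NN | fc.
N: inherits non-unit rules of {N} → Tf | cf | f.
T: inherits non-unit rules of {N, T} → TT | Tf | c | cT | cf | f.

S -> NN | fc; N -> f | Tf | cf; T -> c | f | TT | Tf | cT | cf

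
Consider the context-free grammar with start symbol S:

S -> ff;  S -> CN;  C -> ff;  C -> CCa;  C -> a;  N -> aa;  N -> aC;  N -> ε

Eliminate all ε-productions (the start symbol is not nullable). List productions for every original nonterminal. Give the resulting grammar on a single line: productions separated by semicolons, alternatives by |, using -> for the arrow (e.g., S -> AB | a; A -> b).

S -> C | CN | ff; C -> a | ff | CCa; N -> aC | aa

Nullable set: {N}.
S -> CN: N nullable, giving C | CN.
Drop N -> ε.
Unchanged (no nullable symbols): S -> ff; C -> CCa; C -> a; C -> ff; N -> aC; N -> aa.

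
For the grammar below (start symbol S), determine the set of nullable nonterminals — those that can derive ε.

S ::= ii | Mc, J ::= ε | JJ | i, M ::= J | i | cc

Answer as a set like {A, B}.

Directly nullable (have an ε-rule): {J}.
M is nullable via M -> J (every symbol on the right is already known nullable).
Not nullable: S — each has a terminal in every rule's right-hand side or depends on a non-nullable symbol.

{J, M}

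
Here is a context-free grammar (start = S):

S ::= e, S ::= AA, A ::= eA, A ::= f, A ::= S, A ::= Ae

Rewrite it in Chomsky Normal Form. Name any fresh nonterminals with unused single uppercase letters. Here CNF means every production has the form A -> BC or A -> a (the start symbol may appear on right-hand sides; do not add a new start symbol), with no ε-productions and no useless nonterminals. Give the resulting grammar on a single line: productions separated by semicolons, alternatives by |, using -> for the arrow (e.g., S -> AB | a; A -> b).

S -> e | AA; A -> e | f | AA | AB | BA; B -> e

No ε-productions.
After unit-elimination: S -> e | AA; A -> e | f | AA | Ae | eA.
TERM: introduce B -> e and substitute in every rule of length ≥2.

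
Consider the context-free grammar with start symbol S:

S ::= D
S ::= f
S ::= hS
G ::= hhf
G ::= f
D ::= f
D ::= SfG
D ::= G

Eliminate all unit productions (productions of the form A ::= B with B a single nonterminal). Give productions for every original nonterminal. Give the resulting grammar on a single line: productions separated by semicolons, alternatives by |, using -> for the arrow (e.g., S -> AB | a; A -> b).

Unit productions: D->G, S->D.
Unit pairs (A ⇒* B via units): (D,G), (S,D), (S,G).
S: inherits non-unit rules of {D, G, S} → SfG | f | hS | hhf.
D: inherits non-unit rules of {D, G} → SfG | f | hhf.
G: inherits non-unit rules of {G} → f | hhf.

S -> f | hS | SfG | hhf; D -> f | SfG | hhf; G -> f | hhf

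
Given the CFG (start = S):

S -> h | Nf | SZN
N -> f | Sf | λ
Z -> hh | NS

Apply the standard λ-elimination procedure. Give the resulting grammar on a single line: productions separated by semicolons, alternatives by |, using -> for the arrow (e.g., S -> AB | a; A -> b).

Nullable set: {N}.
S -> Nf: N nullable, giving Nf | f.
S -> SZN: N nullable, giving SZ | SZN.
Drop N -> λ.
Z -> NS: N nullable, giving NS | S.
Unchanged (no nullable symbols): S -> h; N -> Sf; N -> f; Z -> hh.

S -> f | h | Nf | SZ | SZN; N -> f | Sf; Z -> S | NS | hh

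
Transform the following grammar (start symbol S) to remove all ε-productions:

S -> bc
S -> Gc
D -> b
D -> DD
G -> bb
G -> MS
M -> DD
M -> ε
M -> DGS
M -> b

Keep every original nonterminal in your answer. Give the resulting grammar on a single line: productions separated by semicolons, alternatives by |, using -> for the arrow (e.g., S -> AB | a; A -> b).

S -> Gc | bc; D -> b | DD; G -> S | MS | bb; M -> b | DD | DGS

Nullable set: {M}.
G -> MS: M nullable, giving MS | S.
Drop M -> ε.
Unchanged (no nullable symbols): S -> Gc; S -> bc; D -> DD; D -> b; G -> bb; M -> DD; M -> DGS; M -> b.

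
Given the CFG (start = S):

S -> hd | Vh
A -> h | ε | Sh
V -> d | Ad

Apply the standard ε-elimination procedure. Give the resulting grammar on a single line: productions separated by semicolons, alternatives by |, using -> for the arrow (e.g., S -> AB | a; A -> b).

S -> Vh | hd; A -> h | Sh; V -> d | Ad

Nullable set: {A}.
Drop A -> ε.
V -> Ad: A nullable, giving Ad | d.
Unchanged (no nullable symbols): S -> Vh; S -> hd; A -> Sh; A -> h; V -> d.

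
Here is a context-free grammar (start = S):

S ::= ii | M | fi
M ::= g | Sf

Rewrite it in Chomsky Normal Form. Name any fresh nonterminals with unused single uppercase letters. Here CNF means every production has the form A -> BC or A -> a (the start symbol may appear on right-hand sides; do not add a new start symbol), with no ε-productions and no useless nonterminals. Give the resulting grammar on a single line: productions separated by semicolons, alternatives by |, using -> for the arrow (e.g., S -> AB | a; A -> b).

S -> g | AB | BB | SA; A -> f; B -> i

No ε-productions.
After unit-elimination: S -> g | Sf | fi | ii; M -> g | Sf.
TERM: introduce A -> f, B -> i and substitute in every rule of length ≥2.
Drop unreachable/unproductive: M.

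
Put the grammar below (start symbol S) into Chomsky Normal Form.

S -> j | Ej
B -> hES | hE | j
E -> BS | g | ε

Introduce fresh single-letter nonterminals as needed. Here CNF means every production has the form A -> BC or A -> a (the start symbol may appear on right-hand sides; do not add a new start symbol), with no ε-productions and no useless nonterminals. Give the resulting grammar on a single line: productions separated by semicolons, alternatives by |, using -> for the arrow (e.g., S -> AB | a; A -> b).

S -> j | EC; A -> h; B -> h | j | AD | AE | AS; C -> j; D -> ES; E -> g | BS

Nullable: {E}; after ε-elimination: S -> j | Ej; B -> h | j | hE | hS | hES; E -> g | BS.
No unit productions to eliminate.
TERM: introduce A -> h, C -> j and substitute in every rule of length ≥2.
BIN: B -> AES becomes B -> AD, D -> ES.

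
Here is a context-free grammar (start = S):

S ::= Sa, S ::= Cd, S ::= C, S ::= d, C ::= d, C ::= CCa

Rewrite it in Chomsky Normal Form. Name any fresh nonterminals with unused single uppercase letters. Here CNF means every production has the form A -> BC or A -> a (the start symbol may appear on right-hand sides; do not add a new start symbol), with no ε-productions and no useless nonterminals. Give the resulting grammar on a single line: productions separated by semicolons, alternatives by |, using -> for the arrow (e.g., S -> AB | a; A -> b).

S -> d | CB | CE | SA; A -> a; B -> d; C -> d | CD; D -> CA; E -> CA

No ε-productions.
After unit-elimination: S -> d | Cd | Sa | CCa; C -> d | CCa.
TERM: introduce A -> a, B -> d and substitute in every rule of length ≥2.
BIN: C -> CCA becomes C -> CD, D -> CA; S -> CCA becomes S -> CE, E -> CA.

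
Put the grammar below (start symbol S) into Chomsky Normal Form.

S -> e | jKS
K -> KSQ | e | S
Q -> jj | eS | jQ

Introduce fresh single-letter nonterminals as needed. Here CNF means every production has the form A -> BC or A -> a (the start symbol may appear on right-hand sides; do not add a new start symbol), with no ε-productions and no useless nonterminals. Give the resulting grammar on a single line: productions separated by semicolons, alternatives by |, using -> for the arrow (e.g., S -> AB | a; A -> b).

No ε-productions.
After unit-elimination: S -> e | jKS; K -> e | KSQ | jKS; Q -> eS | jQ | jj.
TERM: introduce B -> e, A -> j and substitute in every rule of length ≥2.
BIN: K -> AKS becomes K -> AC, C -> KS; K -> KSQ becomes K -> KD, D -> SQ; S -> AKS becomes S -> AE, E -> KS.

S -> e | AE; A -> j; B -> e; C -> KS; D -> SQ; E -> KS; K -> e | AC | KD; Q -> AA | AQ | BS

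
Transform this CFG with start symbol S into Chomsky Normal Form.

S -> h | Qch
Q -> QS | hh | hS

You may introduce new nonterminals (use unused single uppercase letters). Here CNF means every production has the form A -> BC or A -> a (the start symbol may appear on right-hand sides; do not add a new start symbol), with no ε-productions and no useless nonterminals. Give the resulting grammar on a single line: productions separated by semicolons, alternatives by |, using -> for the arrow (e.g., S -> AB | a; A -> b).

S -> h | QC; A -> h; B -> c; C -> BA; Q -> AA | AS | QS

No ε-productions.
No unit productions to eliminate.
TERM: introduce B -> c, A -> h and substitute in every rule of length ≥2.
BIN: S -> QBA becomes S -> QC, C -> BA.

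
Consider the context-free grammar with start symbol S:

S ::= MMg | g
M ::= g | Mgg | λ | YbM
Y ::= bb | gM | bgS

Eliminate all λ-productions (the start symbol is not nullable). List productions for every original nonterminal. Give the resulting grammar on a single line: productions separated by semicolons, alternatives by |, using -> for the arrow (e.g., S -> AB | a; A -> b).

S -> g | Mg | MMg; M -> g | Yb | gg | Mgg | YbM; Y -> g | bb | gM | bgS

Nullable set: {M}.
S -> MMg: M, M nullable, giving MMg | Mg | g.
Drop M -> λ.
M -> Mgg: M nullable, giving Mgg | gg.
M -> YbM: M nullable, giving Yb | YbM.
Y -> gM: M nullable, giving g | gM.
Unchanged (no nullable symbols): S -> g; M -> g; Y -> bb; Y -> bgS.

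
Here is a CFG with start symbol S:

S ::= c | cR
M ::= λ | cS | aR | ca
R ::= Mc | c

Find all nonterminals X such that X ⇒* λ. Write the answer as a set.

Directly nullable (have an ε-rule): {M}.
Not nullable: R, S — each has a terminal in every rule's right-hand side or depends on a non-nullable symbol.

{M}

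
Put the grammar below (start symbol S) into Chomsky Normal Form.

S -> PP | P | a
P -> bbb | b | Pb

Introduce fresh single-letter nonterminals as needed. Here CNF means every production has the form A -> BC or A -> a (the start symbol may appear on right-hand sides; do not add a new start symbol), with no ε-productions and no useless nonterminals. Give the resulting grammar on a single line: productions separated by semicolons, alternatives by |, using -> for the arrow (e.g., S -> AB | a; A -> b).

No ε-productions.
After unit-elimination: S -> a | b | PP | Pb | bbb; P -> b | Pb | bbb.
TERM: introduce A -> b and substitute in every rule of length ≥2.
BIN: P -> AAA becomes P -> AB, B -> AA; S -> AAA becomes S -> AC, C -> AA.

S -> a | b | AC | PA | PP; A -> b; B -> AA; C -> AA; P -> b | AB | PA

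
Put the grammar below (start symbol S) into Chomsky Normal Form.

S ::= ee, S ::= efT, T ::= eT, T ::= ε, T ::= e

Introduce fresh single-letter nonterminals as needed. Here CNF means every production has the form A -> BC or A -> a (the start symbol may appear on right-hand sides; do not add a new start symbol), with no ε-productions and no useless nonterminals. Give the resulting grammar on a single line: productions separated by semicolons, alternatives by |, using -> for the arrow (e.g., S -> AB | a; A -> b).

S -> AA | AB | AC; A -> e; B -> f; C -> BT; T -> e | AT

Nullable: {T}; after ε-elimination: S -> ee | ef | efT; T -> e | eT.
No unit productions to eliminate.
TERM: introduce A -> e, B -> f and substitute in every rule of length ≥2.
BIN: S -> ABT becomes S -> AC, C -> BT.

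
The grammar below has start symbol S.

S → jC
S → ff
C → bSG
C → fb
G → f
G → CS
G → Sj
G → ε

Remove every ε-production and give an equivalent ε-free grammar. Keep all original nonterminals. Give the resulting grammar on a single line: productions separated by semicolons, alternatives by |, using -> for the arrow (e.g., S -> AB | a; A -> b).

Nullable set: {G}.
C -> bSG: G nullable, giving bS | bSG.
Drop G -> ε.
Unchanged (no nullable symbols): S -> ff; S -> jC; C -> fb; G -> CS; G -> Sj; G -> f.

S -> ff | jC; C -> bS | fb | bSG; G -> f | CS | Sj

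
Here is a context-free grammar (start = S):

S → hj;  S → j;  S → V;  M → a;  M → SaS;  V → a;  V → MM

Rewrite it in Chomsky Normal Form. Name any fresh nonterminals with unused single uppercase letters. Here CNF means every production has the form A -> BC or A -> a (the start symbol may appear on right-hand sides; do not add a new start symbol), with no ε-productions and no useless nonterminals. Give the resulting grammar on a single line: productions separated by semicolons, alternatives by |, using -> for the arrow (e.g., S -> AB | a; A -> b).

No ε-productions.
After unit-elimination: S -> a | j | MM | hj; M -> a | SaS; V -> a | MM.
TERM: introduce A -> a, B -> h, C -> j and substitute in every rule of length ≥2.
BIN: M -> SAS becomes M -> SD, D -> AS.
Drop unreachable/unproductive: V.

S -> a | j | BC | MM; A -> a; B -> h; C -> j; D -> AS; M -> a | SD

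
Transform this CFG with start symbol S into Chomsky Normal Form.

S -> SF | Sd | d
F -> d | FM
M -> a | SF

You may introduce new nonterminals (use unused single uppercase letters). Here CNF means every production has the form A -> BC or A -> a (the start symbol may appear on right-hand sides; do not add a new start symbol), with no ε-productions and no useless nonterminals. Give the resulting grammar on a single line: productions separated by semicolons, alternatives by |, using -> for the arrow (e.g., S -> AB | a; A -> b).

S -> d | SA | SF; A -> d; F -> d | FM; M -> a | SF

No ε-productions.
No unit productions to eliminate.
TERM: introduce A -> d and substitute in every rule of length ≥2.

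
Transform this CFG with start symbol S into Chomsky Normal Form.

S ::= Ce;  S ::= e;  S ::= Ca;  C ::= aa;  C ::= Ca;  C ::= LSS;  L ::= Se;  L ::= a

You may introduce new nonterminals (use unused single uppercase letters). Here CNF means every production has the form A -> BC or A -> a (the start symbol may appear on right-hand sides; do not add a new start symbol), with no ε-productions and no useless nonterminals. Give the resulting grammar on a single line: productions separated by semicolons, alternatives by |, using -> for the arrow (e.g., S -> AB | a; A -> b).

S -> e | CA | CB; A -> a; B -> e; C -> AA | CA | LD; D -> SS; L -> a | SB

No ε-productions.
No unit productions to eliminate.
TERM: introduce A -> a, B -> e and substitute in every rule of length ≥2.
BIN: C -> LSS becomes C -> LD, D -> SS.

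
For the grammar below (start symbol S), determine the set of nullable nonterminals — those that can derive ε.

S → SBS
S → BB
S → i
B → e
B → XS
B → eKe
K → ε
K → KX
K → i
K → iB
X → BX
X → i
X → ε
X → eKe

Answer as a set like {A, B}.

{K, X}

Directly nullable (have an ε-rule): {K, X}.
Not nullable: B, S — each has a terminal in every rule's right-hand side or depends on a non-nullable symbol.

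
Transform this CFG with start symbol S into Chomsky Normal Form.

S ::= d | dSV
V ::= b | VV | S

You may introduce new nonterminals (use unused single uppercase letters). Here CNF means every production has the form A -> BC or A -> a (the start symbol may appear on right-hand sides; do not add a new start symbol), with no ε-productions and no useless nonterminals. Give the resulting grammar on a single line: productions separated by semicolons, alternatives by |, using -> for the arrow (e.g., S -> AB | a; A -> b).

S -> d | AB; A -> d; B -> SV; C -> SV; V -> b | d | AC | VV

No ε-productions.
After unit-elimination: S -> d | dSV; V -> b | d | VV | dSV.
TERM: introduce A -> d and substitute in every rule of length ≥2.
BIN: S -> ASV becomes S -> AB, B -> SV; V -> ASV becomes V -> AC, C -> SV.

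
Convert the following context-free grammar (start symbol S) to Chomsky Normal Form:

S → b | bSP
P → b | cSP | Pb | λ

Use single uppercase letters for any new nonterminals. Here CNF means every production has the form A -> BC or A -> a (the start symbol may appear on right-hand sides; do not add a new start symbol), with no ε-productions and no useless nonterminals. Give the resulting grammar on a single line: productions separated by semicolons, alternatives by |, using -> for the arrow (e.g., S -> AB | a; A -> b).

S -> b | AD | AS; A -> b; B -> c; C -> SP; D -> SP; P -> b | BC | BS | PA

Nullable: {P}; after ε-elimination: S -> b | bS | bSP; P -> b | Pb | cS | cSP.
No unit productions to eliminate.
TERM: introduce A -> b, B -> c and substitute in every rule of length ≥2.
BIN: P -> BSP becomes P -> BC, C -> SP; S -> ASP becomes S -> AD, D -> SP.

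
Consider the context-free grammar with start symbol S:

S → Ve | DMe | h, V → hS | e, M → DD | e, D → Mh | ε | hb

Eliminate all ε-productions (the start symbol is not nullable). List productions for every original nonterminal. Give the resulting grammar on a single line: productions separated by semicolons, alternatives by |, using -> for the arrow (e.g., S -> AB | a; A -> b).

Nullable set: {D, M}.
S -> DMe: D, M nullable, giving DMe | De | Me | e.
Drop D -> ε.
D -> Mh: M nullable, giving Mh | h.
M -> DD: D, D nullable, giving D | DD.
Unchanged (no nullable symbols): S -> Ve; S -> h; D -> hb; M -> e; V -> e; V -> hS.

S -> e | h | De | Me | Ve | DMe; D -> h | Mh | hb; M -> D | e | DD; V -> e | hS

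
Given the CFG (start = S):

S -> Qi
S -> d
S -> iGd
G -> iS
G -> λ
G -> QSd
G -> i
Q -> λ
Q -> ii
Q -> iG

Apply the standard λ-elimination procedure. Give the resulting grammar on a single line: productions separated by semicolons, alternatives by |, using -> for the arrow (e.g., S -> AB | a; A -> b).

S -> d | i | Qi | id | iGd; G -> i | Sd | iS | QSd; Q -> i | iG | ii

Nullable set: {G, Q}.
S -> Qi: Q nullable, giving Qi | i.
S -> iGd: G nullable, giving iGd | id.
Drop G -> λ.
G -> QSd: Q nullable, giving QSd | Sd.
Drop Q -> λ.
Q -> iG: G nullable, giving i | iG.
Unchanged (no nullable symbols): S -> d; G -> i; G -> iS; Q -> ii.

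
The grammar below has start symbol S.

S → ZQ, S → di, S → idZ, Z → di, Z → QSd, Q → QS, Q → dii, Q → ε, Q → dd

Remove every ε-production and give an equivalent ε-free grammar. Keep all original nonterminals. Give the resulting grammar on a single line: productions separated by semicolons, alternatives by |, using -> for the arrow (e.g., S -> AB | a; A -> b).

Nullable set: {Q}.
S -> ZQ: Q nullable, giving Z | ZQ.
Drop Q -> ε.
Q -> QS: Q nullable, giving QS | S.
Z -> QSd: Q nullable, giving QSd | Sd.
Unchanged (no nullable symbols): S -> di; S -> idZ; Q -> dd; Q -> dii; Z -> di.

S -> Z | ZQ | di | idZ; Q -> S | QS | dd | dii; Z -> Sd | di | QSd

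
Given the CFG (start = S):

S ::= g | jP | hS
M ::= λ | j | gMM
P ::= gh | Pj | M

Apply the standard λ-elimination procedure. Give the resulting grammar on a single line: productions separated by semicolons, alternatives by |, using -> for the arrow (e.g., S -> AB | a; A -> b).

Nullable set: {M, P}.
S -> jP: P nullable, giving j | jP.
Drop M -> λ.
M -> gMM: M, M nullable, giving g | gM | gMM.
P -> M: M nullable, giving M.
P -> Pj: P nullable, giving Pj | j.
Unchanged (no nullable symbols): S -> g; S -> hS; M -> j; P -> gh.

S -> g | j | hS | jP; M -> g | j | gM | gMM; P -> M | j | Pj | gh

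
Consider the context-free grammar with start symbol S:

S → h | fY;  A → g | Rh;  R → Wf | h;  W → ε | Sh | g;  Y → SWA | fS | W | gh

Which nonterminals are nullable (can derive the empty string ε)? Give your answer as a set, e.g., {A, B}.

{W, Y}

Directly nullable (have an ε-rule): {W}.
Y is nullable via Y -> W (every symbol on the right is already known nullable).
Not nullable: A, R, S — each has a terminal in every rule's right-hand side or depends on a non-nullable symbol.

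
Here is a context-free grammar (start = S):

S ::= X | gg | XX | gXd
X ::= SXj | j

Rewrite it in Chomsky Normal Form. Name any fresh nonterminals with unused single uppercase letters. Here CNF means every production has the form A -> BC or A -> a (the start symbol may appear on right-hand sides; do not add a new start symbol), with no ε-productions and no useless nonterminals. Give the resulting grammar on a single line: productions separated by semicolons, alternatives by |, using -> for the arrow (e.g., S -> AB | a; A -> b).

No ε-productions.
After unit-elimination: S -> j | XX | gg | SXj | gXd; X -> j | SXj.
TERM: introduce C -> d, B -> g, A -> j and substitute in every rule of length ≥2.
BIN: S -> BXC becomes S -> BD, D -> XC; S -> SXA becomes S -> SE, E -> XA; X -> SXA becomes X -> SF, F -> XA.

S -> j | BB | BD | SE | XX; A -> j; B -> g; C -> d; D -> XC; E -> XA; F -> XA; X -> j | SF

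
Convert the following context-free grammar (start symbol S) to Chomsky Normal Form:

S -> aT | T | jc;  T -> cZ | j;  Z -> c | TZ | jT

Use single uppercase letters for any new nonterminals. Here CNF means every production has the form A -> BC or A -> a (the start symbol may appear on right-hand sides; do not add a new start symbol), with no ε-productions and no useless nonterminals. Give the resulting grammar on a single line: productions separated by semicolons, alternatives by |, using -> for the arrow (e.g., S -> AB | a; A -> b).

S -> j | AT | BZ | CB; A -> a; B -> c; C -> j; T -> j | BZ; Z -> c | CT | TZ

No ε-productions.
After unit-elimination: S -> j | aT | cZ | jc; T -> j | cZ; Z -> c | TZ | jT.
TERM: introduce A -> a, B -> c, C -> j and substitute in every rule of length ≥2.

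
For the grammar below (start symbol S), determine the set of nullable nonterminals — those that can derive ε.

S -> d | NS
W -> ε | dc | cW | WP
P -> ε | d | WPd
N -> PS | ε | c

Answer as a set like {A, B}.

{N, P, W}

Directly nullable (have an ε-rule): {N, P, W}.
Not nullable: S — each has a terminal in every rule's right-hand side or depends on a non-nullable symbol.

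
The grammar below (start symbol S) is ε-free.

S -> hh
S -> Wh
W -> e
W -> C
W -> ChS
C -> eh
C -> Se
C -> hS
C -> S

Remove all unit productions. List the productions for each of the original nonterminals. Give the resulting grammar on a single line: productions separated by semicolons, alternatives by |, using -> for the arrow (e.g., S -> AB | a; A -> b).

Unit productions: C->S, W->C.
Unit pairs (A ⇒* B via units): (C,S), (W,C), (W,S).
S: inherits non-unit rules of {S} → Wh | hh.
C: inherits non-unit rules of {C, S} → Se | Wh | eh | hS | hh.
W: inherits non-unit rules of {C, S, W} → ChS | Se | Wh | e | eh | hS | hh.

S -> Wh | hh; C -> Se | Wh | eh | hS | hh; W -> e | Se | Wh | eh | hS | hh | ChS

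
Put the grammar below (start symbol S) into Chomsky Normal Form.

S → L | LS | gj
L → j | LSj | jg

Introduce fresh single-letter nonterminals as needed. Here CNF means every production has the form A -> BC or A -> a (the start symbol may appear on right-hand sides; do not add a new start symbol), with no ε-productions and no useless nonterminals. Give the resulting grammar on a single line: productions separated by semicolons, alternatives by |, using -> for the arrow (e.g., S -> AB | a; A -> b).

S -> j | AB | BA | LD | LS; A -> j; B -> g; C -> SA; D -> SA; L -> j | AB | LC

No ε-productions.
After unit-elimination: S -> j | LS | gj | jg | LSj; L -> j | jg | LSj.
TERM: introduce B -> g, A -> j and substitute in every rule of length ≥2.
BIN: L -> LSA becomes L -> LC, C -> SA; S -> LSA becomes S -> LD, D -> SA.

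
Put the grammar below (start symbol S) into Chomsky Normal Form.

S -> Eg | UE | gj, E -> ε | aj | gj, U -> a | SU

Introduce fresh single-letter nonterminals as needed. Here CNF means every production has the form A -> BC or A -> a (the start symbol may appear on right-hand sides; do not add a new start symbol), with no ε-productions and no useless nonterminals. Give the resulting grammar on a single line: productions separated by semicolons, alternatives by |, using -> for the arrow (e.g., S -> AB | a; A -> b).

Nullable: {E}; after ε-elimination: S -> U | g | Eg | UE | gj; E -> aj | gj; U -> a | SU.
After unit-elimination: S -> a | g | Eg | SU | UE | gj; E -> aj | gj; U -> a | SU.
TERM: introduce A -> a, C -> g, B -> j and substitute in every rule of length ≥2.

S -> a | g | CB | EC | SU | UE; A -> a; B -> j; C -> g; E -> AB | CB; U -> a | SU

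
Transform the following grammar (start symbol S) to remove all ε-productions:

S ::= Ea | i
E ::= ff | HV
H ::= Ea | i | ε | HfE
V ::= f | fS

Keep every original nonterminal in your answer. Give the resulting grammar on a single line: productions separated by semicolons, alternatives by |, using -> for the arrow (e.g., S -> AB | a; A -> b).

Nullable set: {H}.
E -> HV: H nullable, giving HV | V.
Drop H -> ε.
H -> HfE: H nullable, giving HfE | fE.
Unchanged (no nullable symbols): S -> Ea; S -> i; E -> ff; H -> Ea; H -> i; V -> f; V -> fS.

S -> i | Ea; E -> V | HV | ff; H -> i | Ea | fE | HfE; V -> f | fS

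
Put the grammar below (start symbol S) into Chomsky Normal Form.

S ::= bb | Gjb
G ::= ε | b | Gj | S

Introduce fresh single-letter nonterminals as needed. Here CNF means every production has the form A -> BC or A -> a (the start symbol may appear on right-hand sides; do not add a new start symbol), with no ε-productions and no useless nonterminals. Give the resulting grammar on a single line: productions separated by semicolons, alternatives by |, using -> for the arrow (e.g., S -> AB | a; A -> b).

S -> AB | BB | GD; A -> j; B -> b; C -> AB; D -> AB; G -> b | j | AB | BB | GA | GC

Nullable: {G}; after ε-elimination: S -> bb | jb | Gjb; G -> S | b | j | Gj.
After unit-elimination: S -> bb | jb | Gjb; G -> b | j | Gj | bb | jb | Gjb.
TERM: introduce B -> b, A -> j and substitute in every rule of length ≥2.
BIN: G -> GAB becomes G -> GC, C -> AB; S -> GAB becomes S -> GD, D -> AB.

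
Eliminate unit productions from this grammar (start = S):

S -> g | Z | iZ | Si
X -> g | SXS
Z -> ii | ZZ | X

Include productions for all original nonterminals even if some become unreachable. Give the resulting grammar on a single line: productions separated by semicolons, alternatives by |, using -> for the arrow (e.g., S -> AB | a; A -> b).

Unit productions: S->Z, Z->X.
Unit pairs (A ⇒* B via units): (S,X), (S,Z), (Z,X).
S: inherits non-unit rules of {S, X, Z} → SXS | Si | ZZ | g | iZ | ii.
X: inherits non-unit rules of {X} → SXS | g.
Z: inherits non-unit rules of {X, Z} → SXS | ZZ | g | ii.

S -> g | Si | ZZ | iZ | ii | SXS; X -> g | SXS; Z -> g | ZZ | ii | SXS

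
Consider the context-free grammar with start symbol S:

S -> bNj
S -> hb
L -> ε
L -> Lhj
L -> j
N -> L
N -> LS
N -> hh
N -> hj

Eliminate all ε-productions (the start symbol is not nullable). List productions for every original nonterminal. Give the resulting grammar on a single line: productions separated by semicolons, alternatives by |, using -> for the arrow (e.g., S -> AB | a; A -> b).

S -> bj | hb | bNj; L -> j | hj | Lhj; N -> L | S | LS | hh | hj

Nullable set: {L, N}.
S -> bNj: N nullable, giving bNj | bj.
Drop L -> ε.
L -> Lhj: L nullable, giving Lhj | hj.
N -> L: L nullable, giving L.
N -> LS: L nullable, giving LS | S.
Unchanged (no nullable symbols): S -> hb; L -> j; N -> hh; N -> hj.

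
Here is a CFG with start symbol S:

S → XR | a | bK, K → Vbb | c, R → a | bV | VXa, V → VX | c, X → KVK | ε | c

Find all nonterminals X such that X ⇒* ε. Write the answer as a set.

Directly nullable (have an ε-rule): {X}.
Not nullable: K, R, S, V — each has a terminal in every rule's right-hand side or depends on a non-nullable symbol.

{X}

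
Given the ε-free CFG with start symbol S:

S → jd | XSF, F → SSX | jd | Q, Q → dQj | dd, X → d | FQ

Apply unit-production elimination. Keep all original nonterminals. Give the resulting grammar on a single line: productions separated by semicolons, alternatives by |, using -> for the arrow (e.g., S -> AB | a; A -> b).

S -> jd | XSF; F -> dd | jd | SSX | dQj; Q -> dd | dQj; X -> d | FQ

Unit productions: F->Q.
Unit pairs (A ⇒* B via units): (F,Q).
S: inherits non-unit rules of {S} → XSF | jd.
F: inherits non-unit rules of {F, Q} → SSX | dQj | dd | jd.
Q: inherits non-unit rules of {Q} → dQj | dd.
X: inherits non-unit rules of {X} → FQ | d.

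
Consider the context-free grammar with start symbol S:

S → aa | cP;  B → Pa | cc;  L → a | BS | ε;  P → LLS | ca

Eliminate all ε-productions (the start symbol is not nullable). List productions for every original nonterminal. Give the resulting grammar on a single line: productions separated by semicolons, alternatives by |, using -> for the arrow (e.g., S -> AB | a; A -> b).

S -> aa | cP; B -> Pa | cc; L -> a | BS; P -> S | LS | ca | LLS

Nullable set: {L}.
Drop L -> ε.
P -> LLS: L, L nullable, giving LLS | LS | S.
Unchanged (no nullable symbols): S -> aa; S -> cP; B -> Pa; B -> cc; L -> BS; L -> a; P -> ca.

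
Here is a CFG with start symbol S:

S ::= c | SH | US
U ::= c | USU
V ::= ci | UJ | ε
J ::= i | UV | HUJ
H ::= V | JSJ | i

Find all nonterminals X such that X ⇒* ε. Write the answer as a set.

{H, V}

Directly nullable (have an ε-rule): {V}.
H is nullable via H -> V (every symbol on the right is already known nullable).
Not nullable: J, S, U — each has a terminal in every rule's right-hand side or depends on a non-nullable symbol.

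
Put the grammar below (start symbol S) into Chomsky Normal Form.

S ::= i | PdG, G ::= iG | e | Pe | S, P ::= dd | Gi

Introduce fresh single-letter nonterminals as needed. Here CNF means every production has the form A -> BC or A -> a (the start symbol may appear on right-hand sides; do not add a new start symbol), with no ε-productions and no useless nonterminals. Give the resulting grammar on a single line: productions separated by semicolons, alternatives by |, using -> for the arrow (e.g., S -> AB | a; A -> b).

S -> i | PE; A -> d; B -> e; C -> i; D -> AG; E -> AG; G -> e | i | CG | PB | PD; P -> AA | GC

No ε-productions.
After unit-elimination: S -> i | PdG; G -> e | i | Pe | iG | PdG; P -> Gi | dd.
TERM: introduce A -> d, B -> e, C -> i and substitute in every rule of length ≥2.
BIN: G -> PAG becomes G -> PD, D -> AG; S -> PAG becomes S -> PE, E -> AG.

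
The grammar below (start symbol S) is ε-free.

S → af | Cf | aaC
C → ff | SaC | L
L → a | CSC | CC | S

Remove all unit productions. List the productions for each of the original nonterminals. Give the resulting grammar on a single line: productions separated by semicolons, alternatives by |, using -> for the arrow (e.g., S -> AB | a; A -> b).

S -> Cf | af | aaC; C -> a | CC | Cf | af | ff | CSC | SaC | aaC; L -> a | CC | Cf | af | CSC | aaC

Unit productions: C->L, L->S.
Unit pairs (A ⇒* B via units): (C,L), (C,S), (L,S).
S: inherits non-unit rules of {S} → Cf | aaC | af.
C: inherits non-unit rules of {C, L, S} → CC | CSC | Cf | SaC | a | aaC | af | ff.
L: inherits non-unit rules of {L, S} → CC | CSC | Cf | a | aaC | af.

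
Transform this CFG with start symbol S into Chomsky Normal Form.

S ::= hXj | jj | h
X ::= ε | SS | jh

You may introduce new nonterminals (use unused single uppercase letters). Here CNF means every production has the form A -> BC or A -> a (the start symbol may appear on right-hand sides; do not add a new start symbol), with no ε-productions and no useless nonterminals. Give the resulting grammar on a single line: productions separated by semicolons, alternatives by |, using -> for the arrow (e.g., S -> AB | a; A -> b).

S -> h | AB | AC | BB; A -> h; B -> j; C -> XB; X -> BA | SS

Nullable: {X}; after ε-elimination: S -> h | hj | jj | hXj; X -> SS | jh.
No unit productions to eliminate.
TERM: introduce A -> h, B -> j and substitute in every rule of length ≥2.
BIN: S -> AXB becomes S -> AC, C -> XB.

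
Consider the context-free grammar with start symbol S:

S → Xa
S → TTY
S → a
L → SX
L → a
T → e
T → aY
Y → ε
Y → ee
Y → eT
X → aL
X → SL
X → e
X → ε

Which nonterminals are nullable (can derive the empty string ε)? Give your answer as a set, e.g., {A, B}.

{X, Y}

Directly nullable (have an ε-rule): {X, Y}.
Not nullable: L, S, T — each has a terminal in every rule's right-hand side or depends on a non-nullable symbol.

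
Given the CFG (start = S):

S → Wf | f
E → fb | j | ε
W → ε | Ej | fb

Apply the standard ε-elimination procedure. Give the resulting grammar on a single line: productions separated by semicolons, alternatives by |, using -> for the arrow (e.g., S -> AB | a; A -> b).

S -> f | Wf; E -> j | fb; W -> j | Ej | fb

Nullable set: {E, W}.
S -> Wf: W nullable, giving Wf | f.
Drop E -> ε.
Drop W -> ε.
W -> Ej: E nullable, giving Ej | j.
Unchanged (no nullable symbols): S -> f; E -> fb; E -> j; W -> fb.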